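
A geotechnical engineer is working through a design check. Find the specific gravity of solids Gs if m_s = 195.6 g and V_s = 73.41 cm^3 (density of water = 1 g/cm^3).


Using Gs = m_s / (V_s * rho_w)
Since rho_w = 1 g/cm^3:
Gs = 195.6 / 73.41
Gs = 2.664


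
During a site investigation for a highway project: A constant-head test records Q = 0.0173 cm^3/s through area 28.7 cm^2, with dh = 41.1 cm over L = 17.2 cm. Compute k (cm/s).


Compute hydraulic gradient:
i = dh / L = 41.1 / 17.2 = 2.38953
Then apply Darcy's law:
k = Q / (A * i)
k = 0.0173 / (28.7 * 2.38953)
k = 0.0173 / 68.5797
k = 0.000252 cm/s


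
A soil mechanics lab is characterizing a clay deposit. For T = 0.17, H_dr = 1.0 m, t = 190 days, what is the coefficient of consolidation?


Using cv = T * H_dr^2 / t
H_dr^2 = 1.0^2 = 1.0
cv = 0.17 * 1.0 / 190
cv = 0.00089 m^2/day


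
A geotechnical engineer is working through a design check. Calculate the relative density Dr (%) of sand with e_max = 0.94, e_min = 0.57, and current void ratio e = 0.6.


Using Dr = (e_max - e) / (e_max - e_min) * 100
e_max - e = 0.94 - 0.6 = 0.34
e_max - e_min = 0.94 - 0.57 = 0.37
Dr = 0.34 / 0.37 * 100
Dr = 91.89 %


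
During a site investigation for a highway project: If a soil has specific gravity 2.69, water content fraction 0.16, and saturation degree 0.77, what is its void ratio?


Using the relation e = Gs * w / S
e = 2.69 * 0.16 / 0.77
e = 0.559


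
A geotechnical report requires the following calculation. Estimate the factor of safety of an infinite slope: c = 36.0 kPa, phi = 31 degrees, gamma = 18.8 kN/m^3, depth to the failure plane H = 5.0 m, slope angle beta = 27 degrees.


Using Fs = c / (gamma*H*sin(beta)*cos(beta)) + tan(phi)/tan(beta)
Cohesion contribution = 36.0 / (18.8*5.0*sin(27)*cos(27))
Cohesion contribution = 0.946775
Friction contribution = tan(31)/tan(27) = 1.17926
Fs = 0.946775 + 1.17926
Fs = 2.126


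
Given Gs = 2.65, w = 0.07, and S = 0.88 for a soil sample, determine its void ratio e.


Using the relation e = Gs * w / S
e = 2.65 * 0.07 / 0.88
e = 0.2108


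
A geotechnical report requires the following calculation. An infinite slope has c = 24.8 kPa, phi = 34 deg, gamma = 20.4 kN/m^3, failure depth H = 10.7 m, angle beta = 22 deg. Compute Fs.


Using Fs = c / (gamma*H*sin(beta)*cos(beta)) + tan(phi)/tan(beta)
Cohesion contribution = 24.8 / (20.4*10.7*sin(22)*cos(22))
Cohesion contribution = 0.327112
Friction contribution = tan(34)/tan(22) = 1.66947
Fs = 0.327112 + 1.66947
Fs = 1.997


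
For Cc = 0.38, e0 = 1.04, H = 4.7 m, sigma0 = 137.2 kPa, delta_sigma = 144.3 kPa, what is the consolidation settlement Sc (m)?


Result: 0.2733 m

Derivation:
Using Sc = Cc * H / (1 + e0) * log10((sigma0 + delta_sigma) / sigma0)
Stress ratio = (137.2 + 144.3) / 137.2 = 2.05175
log10(2.05175) = 0.312124
Cc * H / (1 + e0) = 0.38 * 4.7 / (1 + 1.04) = 0.87549
Sc = 0.87549 * 0.312124
Sc = 0.2733 m


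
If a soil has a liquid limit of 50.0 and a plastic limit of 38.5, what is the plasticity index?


Using PI = LL - PL
PI = 50.0 - 38.5
PI = 11.5


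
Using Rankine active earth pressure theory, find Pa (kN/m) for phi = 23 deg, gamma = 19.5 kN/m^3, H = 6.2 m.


Result: 164.19 kN/m

Derivation:
Compute active earth pressure coefficient:
Ka = tan^2(45 - phi/2) = tan^2(33.5) = 0.438092
Compute active force:
Pa = 0.5 * Ka * gamma * H^2
Pa = 0.5 * 0.438092 * 19.5 * 6.2^2
Pa = 164.19 kN/m


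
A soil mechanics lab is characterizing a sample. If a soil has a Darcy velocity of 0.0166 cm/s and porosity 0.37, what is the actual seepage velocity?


Using v_s = v_d / n
v_s = 0.0166 / 0.37
v_s = 0.04486 cm/s


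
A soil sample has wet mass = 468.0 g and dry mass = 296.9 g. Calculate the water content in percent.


Using w = (m_wet - m_dry) / m_dry * 100
m_wet - m_dry = 468.0 - 296.9 = 171.1 g
w = 171.1 / 296.9 * 100
w = 57.63 %


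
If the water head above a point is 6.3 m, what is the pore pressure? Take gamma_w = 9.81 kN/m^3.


Using u = gamma_w * h_w
u = 9.81 * 6.3
u = 61.8 kPa


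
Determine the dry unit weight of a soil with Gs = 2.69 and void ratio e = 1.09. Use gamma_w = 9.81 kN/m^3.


Result: 12.626 kN/m^3

Derivation:
Using gamma_d = Gs * gamma_w / (1 + e)
gamma_d = 2.69 * 9.81 / (1 + 1.09)
gamma_d = 2.69 * 9.81 / 2.09
gamma_d = 12.626 kN/m^3


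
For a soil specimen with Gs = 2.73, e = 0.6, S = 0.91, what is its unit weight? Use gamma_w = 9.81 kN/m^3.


Using gamma = gamma_w * (Gs + S*e) / (1 + e)
Numerator: Gs + S*e = 2.73 + 0.91*0.6 = 3.276
Denominator: 1 + e = 1 + 0.6 = 1.6
gamma = 9.81 * 3.276 / 1.6
gamma = 20.086 kN/m^3


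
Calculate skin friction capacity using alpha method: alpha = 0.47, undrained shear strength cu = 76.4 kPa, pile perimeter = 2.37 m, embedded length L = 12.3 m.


Result: 1046.75 kN

Derivation:
Using Qs = alpha * cu * perimeter * L
Qs = 0.47 * 76.4 * 2.37 * 12.3
Qs = 1046.75 kN


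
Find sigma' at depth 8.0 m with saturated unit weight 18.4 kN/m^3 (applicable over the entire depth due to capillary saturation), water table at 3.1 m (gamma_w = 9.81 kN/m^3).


Result: 99.13 kPa

Derivation:
Total stress = gamma_sat * depth
sigma = 18.4 * 8.0 = 147.2 kPa
Pore water pressure u = gamma_w * (depth - d_wt)
u = 9.81 * (8.0 - 3.1) = 48.069 kPa
Effective stress = sigma - u
sigma' = 147.2 - 48.069 = 99.13 kPa


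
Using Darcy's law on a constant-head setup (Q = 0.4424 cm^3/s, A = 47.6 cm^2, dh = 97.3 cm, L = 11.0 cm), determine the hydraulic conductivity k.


Compute hydraulic gradient:
i = dh / L = 97.3 / 11.0 = 8.84545
Then apply Darcy's law:
k = Q / (A * i)
k = 0.4424 / (47.6 * 8.84545)
k = 0.4424 / 421.044
k = 0.001051 cm/s


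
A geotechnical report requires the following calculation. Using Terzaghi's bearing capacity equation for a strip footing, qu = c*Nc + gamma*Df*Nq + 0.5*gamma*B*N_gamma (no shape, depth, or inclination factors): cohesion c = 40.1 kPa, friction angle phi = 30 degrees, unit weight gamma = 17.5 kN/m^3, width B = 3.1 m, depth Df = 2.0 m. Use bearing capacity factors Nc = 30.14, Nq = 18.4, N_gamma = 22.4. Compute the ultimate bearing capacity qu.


Result: 2460.21 kPa

Derivation:
Compute qu = c*Nc + gamma*Df*Nq + 0.5*gamma*B*N_gamma
Term 1: 40.1 * 30.14 = 1208.614
Term 2: 17.5 * 2.0 * 18.4 = 644.0
Term 3: 0.5 * 17.5 * 3.1 * 22.4 = 607.6
qu = 1208.614 + 644.0 + 607.6
qu = 2460.21 kPa


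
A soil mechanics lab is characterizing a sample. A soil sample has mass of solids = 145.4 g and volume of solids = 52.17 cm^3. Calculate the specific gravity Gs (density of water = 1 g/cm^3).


Result: 2.787

Derivation:
Using Gs = m_s / (V_s * rho_w)
Since rho_w = 1 g/cm^3:
Gs = 145.4 / 52.17
Gs = 2.787


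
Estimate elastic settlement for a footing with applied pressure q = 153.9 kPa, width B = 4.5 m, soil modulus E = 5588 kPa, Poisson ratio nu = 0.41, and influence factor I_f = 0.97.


Result: 100.009 mm

Derivation:
Using Se = q * B * (1 - nu^2) * I_f / E
1 - nu^2 = 1 - 0.41^2 = 0.8319
Se = 153.9 * 4.5 * 0.8319 * 0.97 / 5588
Se = 0.100009 m
Convert to mm: Se = 0.100009 * 1000 = 100.009 mm


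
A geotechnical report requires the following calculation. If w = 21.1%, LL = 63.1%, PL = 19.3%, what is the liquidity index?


First compute the plasticity index:
PI = LL - PL = 63.1 - 19.3 = 43.8
Then compute the liquidity index:
LI = (w - PL) / PI
LI = (21.1 - 19.3) / 43.8
LI = 0.041


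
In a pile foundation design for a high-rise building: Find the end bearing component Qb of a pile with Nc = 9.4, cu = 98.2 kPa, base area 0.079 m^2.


Result: 72.92 kN

Derivation:
Using Qb = Nc * cu * Ab
Qb = 9.4 * 98.2 * 0.079
Qb = 72.92 kN


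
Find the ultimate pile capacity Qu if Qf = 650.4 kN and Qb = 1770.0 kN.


Result: 2420.4 kN

Derivation:
Using Qu = Qf + Qb
Qu = 650.4 + 1770.0
Qu = 2420.4 kN


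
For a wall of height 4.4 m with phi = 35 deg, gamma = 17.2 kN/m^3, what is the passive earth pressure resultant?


Compute passive earth pressure coefficient:
Kp = tan^2(45 + phi/2) = tan^2(62.5) = 3.690172
Compute passive force:
Pp = 0.5 * Kp * gamma * H^2
Pp = 0.5 * 3.690172 * 17.2 * 4.4^2
Pp = 614.4 kN/m


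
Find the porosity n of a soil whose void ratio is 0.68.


Result: 0.4048

Derivation:
Using the relation n = e / (1 + e)
n = 0.68 / (1 + 0.68)
n = 0.68 / 1.68
n = 0.4048


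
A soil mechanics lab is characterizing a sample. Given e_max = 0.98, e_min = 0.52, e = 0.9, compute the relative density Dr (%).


Using Dr = (e_max - e) / (e_max - e_min) * 100
e_max - e = 0.98 - 0.9 = 0.08
e_max - e_min = 0.98 - 0.52 = 0.46
Dr = 0.08 / 0.46 * 100
Dr = 17.39 %


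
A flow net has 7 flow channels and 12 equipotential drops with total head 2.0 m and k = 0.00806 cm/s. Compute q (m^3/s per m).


Convert k to m/s for unit consistency with H:
k = 0.00806 cm/s = 0.00806 / 100 m/s = 8.06e-05 m/s
Using q = k * H * Nf / Nd
Nf / Nd = 7 / 12 = 0.5833
q = 8.06e-05 * 2.0 * 0.5833
q = 9.403e-05 m^3/s per m


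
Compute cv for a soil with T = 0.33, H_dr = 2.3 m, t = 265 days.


Using cv = T * H_dr^2 / t
H_dr^2 = 2.3^2 = 5.29
cv = 0.33 * 5.29 / 265
cv = 0.00659 m^2/day


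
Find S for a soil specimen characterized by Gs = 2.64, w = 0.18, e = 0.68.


Using S = Gs * w / e
S = 2.64 * 0.18 / 0.68
S = 0.6988


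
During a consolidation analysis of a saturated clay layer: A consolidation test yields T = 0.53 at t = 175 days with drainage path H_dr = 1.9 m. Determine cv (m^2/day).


Using cv = T * H_dr^2 / t
H_dr^2 = 1.9^2 = 3.61
cv = 0.53 * 3.61 / 175
cv = 0.01093 m^2/day


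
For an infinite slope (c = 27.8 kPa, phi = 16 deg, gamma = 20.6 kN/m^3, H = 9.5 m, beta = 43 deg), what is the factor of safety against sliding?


Using Fs = c / (gamma*H*sin(beta)*cos(beta)) + tan(phi)/tan(beta)
Cohesion contribution = 27.8 / (20.6*9.5*sin(43)*cos(43))
Cohesion contribution = 0.284802
Friction contribution = tan(16)/tan(43) = 0.307497
Fs = 0.284802 + 0.307497
Fs = 0.592


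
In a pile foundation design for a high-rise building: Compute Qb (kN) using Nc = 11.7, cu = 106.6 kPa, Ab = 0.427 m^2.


Result: 532.56 kN

Derivation:
Using Qb = Nc * cu * Ab
Qb = 11.7 * 106.6 * 0.427
Qb = 532.56 kN


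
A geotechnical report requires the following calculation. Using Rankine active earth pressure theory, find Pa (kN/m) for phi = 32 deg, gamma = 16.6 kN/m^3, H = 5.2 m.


Compute active earth pressure coefficient:
Ka = tan^2(45 - phi/2) = tan^2(29.0) = 0.307259
Compute active force:
Pa = 0.5 * Ka * gamma * H^2
Pa = 0.5 * 0.307259 * 16.6 * 5.2^2
Pa = 68.96 kN/m


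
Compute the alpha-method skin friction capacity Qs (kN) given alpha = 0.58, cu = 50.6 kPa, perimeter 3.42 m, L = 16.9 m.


Result: 1696.26 kN

Derivation:
Using Qs = alpha * cu * perimeter * L
Qs = 0.58 * 50.6 * 3.42 * 16.9
Qs = 1696.26 kN


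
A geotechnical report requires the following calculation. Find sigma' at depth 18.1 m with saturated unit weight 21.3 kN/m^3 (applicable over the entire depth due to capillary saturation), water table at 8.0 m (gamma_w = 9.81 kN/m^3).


Total stress = gamma_sat * depth
sigma = 21.3 * 18.1 = 385.53 kPa
Pore water pressure u = gamma_w * (depth - d_wt)
u = 9.81 * (18.1 - 8.0) = 99.081 kPa
Effective stress = sigma - u
sigma' = 385.53 - 99.081 = 286.45 kPa


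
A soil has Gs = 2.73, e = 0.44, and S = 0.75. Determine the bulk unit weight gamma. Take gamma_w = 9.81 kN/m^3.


Using gamma = gamma_w * (Gs + S*e) / (1 + e)
Numerator: Gs + S*e = 2.73 + 0.75*0.44 = 3.06
Denominator: 1 + e = 1 + 0.44 = 1.44
gamma = 9.81 * 3.06 / 1.44
gamma = 20.846 kN/m^3


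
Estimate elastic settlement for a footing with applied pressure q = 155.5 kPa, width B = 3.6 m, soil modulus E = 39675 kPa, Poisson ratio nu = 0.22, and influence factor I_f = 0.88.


Result: 11.816 mm

Derivation:
Using Se = q * B * (1 - nu^2) * I_f / E
1 - nu^2 = 1 - 0.22^2 = 0.9516
Se = 155.5 * 3.6 * 0.9516 * 0.88 / 39675
Se = 0.011816 m
Convert to mm: Se = 0.011816 * 1000 = 11.816 mm


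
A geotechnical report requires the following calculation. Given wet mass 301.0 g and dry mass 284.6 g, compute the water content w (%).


Result: 5.76 %

Derivation:
Using w = (m_wet - m_dry) / m_dry * 100
m_wet - m_dry = 301.0 - 284.6 = 16.4 g
w = 16.4 / 284.6 * 100
w = 5.76 %


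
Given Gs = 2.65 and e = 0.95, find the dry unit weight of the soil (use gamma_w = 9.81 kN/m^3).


Using gamma_d = Gs * gamma_w / (1 + e)
gamma_d = 2.65 * 9.81 / (1 + 0.95)
gamma_d = 2.65 * 9.81 / 1.95
gamma_d = 13.332 kN/m^3


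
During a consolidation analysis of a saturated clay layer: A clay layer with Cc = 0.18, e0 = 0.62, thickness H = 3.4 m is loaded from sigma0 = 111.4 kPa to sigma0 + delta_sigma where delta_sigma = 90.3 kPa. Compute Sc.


Result: 0.0974 m

Derivation:
Using Sc = Cc * H / (1 + e0) * log10((sigma0 + delta_sigma) / sigma0)
Stress ratio = (111.4 + 90.3) / 111.4 = 1.81059
log10(1.81059) = 0.257821
Cc * H / (1 + e0) = 0.18 * 3.4 / (1 + 0.62) = 0.377778
Sc = 0.377778 * 0.257821
Sc = 0.0974 m


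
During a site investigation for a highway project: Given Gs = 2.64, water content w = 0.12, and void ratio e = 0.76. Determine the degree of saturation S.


Result: 0.4168

Derivation:
Using S = Gs * w / e
S = 2.64 * 0.12 / 0.76
S = 0.4168


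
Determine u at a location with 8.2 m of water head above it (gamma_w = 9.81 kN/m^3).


Result: 80.44 kPa

Derivation:
Using u = gamma_w * h_w
u = 9.81 * 8.2
u = 80.44 kPa


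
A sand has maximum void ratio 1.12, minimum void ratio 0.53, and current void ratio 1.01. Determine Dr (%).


Using Dr = (e_max - e) / (e_max - e_min) * 100
e_max - e = 1.12 - 1.01 = 0.11
e_max - e_min = 1.12 - 0.53 = 0.59
Dr = 0.11 / 0.59 * 100
Dr = 18.64 %


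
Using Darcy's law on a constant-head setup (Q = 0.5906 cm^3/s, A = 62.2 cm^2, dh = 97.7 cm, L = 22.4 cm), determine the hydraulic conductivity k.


Compute hydraulic gradient:
i = dh / L = 97.7 / 22.4 = 4.36161
Then apply Darcy's law:
k = Q / (A * i)
k = 0.5906 / (62.2 * 4.36161)
k = 0.5906 / 271.292
k = 0.002177 cm/s


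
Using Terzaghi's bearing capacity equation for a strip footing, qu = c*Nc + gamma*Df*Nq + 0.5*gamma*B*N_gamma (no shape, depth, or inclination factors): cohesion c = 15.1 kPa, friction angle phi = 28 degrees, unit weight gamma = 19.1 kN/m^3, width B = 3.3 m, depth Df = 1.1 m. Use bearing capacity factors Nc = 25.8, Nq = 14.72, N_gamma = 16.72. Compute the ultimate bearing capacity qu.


Result: 1225.78 kPa

Derivation:
Compute qu = c*Nc + gamma*Df*Nq + 0.5*gamma*B*N_gamma
Term 1: 15.1 * 25.8 = 389.58
Term 2: 19.1 * 1.1 * 14.72 = 309.2672
Term 3: 0.5 * 19.1 * 3.3 * 16.72 = 526.9308
qu = 389.58 + 309.2672 + 526.9308
qu = 1225.78 kPa


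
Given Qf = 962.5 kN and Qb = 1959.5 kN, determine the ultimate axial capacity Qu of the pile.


Using Qu = Qf + Qb
Qu = 962.5 + 1959.5
Qu = 2922.0 kN


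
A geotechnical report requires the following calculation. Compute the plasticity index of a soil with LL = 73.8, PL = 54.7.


Using PI = LL - PL
PI = 73.8 - 54.7
PI = 19.1


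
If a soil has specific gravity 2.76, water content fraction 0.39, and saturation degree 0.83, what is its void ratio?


Using the relation e = Gs * w / S
e = 2.76 * 0.39 / 0.83
e = 1.2969


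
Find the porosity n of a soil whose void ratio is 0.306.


Result: 0.2343

Derivation:
Using the relation n = e / (1 + e)
n = 0.306 / (1 + 0.306)
n = 0.306 / 1.306
n = 0.2343


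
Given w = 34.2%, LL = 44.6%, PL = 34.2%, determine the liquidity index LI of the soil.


First compute the plasticity index:
PI = LL - PL = 44.6 - 34.2 = 10.4
Then compute the liquidity index:
LI = (w - PL) / PI
LI = (34.2 - 34.2) / 10.4
LI = 0.0


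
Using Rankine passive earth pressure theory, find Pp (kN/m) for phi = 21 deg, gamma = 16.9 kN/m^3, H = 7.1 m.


Result: 901.79 kN/m

Derivation:
Compute passive earth pressure coefficient:
Kp = tan^2(45 + phi/2) = tan^2(55.5) = 2.117051
Compute passive force:
Pp = 0.5 * Kp * gamma * H^2
Pp = 0.5 * 2.117051 * 16.9 * 7.1^2
Pp = 901.79 kN/m


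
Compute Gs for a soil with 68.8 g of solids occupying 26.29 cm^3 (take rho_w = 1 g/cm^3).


Result: 2.617

Derivation:
Using Gs = m_s / (V_s * rho_w)
Since rho_w = 1 g/cm^3:
Gs = 68.8 / 26.29
Gs = 2.617


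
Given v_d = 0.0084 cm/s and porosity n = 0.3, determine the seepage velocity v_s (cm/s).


Result: 0.028 cm/s

Derivation:
Using v_s = v_d / n
v_s = 0.0084 / 0.3
v_s = 0.028 cm/s


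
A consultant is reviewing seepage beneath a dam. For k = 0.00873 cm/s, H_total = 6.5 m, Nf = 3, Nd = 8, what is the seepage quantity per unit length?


Convert k to m/s for unit consistency with H:
k = 0.00873 cm/s = 0.00873 / 100 m/s = 8.73e-05 m/s
Using q = k * H * Nf / Nd
Nf / Nd = 3 / 8 = 0.375
q = 8.73e-05 * 6.5 * 0.375
q = 0.0002128 m^3/s per m


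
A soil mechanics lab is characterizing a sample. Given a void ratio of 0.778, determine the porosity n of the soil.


Using the relation n = e / (1 + e)
n = 0.778 / (1 + 0.778)
n = 0.778 / 1.778
n = 0.4376


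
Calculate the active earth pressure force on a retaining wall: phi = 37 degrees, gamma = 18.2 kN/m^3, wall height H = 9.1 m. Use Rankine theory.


Compute active earth pressure coefficient:
Ka = tan^2(45 - phi/2) = tan^2(26.5) = 0.248584
Compute active force:
Pa = 0.5 * Ka * gamma * H^2
Pa = 0.5 * 0.248584 * 18.2 * 9.1^2
Pa = 187.33 kN/m


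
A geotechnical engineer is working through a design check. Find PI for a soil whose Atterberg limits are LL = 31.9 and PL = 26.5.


Result: 5.4

Derivation:
Using PI = LL - PL
PI = 31.9 - 26.5
PI = 5.4


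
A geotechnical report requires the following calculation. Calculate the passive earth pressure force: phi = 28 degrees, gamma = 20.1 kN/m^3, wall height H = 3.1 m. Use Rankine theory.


Compute passive earth pressure coefficient:
Kp = tan^2(45 + phi/2) = tan^2(59.0) = 2.769826
Compute passive force:
Pp = 0.5 * Kp * gamma * H^2
Pp = 0.5 * 2.769826 * 20.1 * 3.1^2
Pp = 267.51 kN/m


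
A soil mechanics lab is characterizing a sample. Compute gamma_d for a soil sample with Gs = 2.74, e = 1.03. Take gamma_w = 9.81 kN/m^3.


Result: 13.241 kN/m^3

Derivation:
Using gamma_d = Gs * gamma_w / (1 + e)
gamma_d = 2.74 * 9.81 / (1 + 1.03)
gamma_d = 2.74 * 9.81 / 2.03
gamma_d = 13.241 kN/m^3


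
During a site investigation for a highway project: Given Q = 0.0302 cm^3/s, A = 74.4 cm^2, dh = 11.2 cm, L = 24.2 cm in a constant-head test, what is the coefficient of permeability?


Compute hydraulic gradient:
i = dh / L = 11.2 / 24.2 = 0.46281
Then apply Darcy's law:
k = Q / (A * i)
k = 0.0302 / (74.4 * 0.46281)
k = 0.0302 / 34.4331
k = 0.000877 cm/s


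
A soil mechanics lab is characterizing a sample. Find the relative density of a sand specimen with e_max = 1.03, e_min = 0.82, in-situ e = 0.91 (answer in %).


Result: 57.14 %

Derivation:
Using Dr = (e_max - e) / (e_max - e_min) * 100
e_max - e = 1.03 - 0.91 = 0.12
e_max - e_min = 1.03 - 0.82 = 0.21
Dr = 0.12 / 0.21 * 100
Dr = 57.14 %


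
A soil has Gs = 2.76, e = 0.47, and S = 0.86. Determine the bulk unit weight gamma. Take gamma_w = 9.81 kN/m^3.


Using gamma = gamma_w * (Gs + S*e) / (1 + e)
Numerator: Gs + S*e = 2.76 + 0.86*0.47 = 3.1642
Denominator: 1 + e = 1 + 0.47 = 1.47
gamma = 9.81 * 3.1642 / 1.47
gamma = 21.116 kN/m^3


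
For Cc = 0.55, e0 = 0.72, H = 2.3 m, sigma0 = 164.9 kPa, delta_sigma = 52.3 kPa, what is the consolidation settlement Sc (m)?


Using Sc = Cc * H / (1 + e0) * log10((sigma0 + delta_sigma) / sigma0)
Stress ratio = (164.9 + 52.3) / 164.9 = 1.31716
log10(1.31716) = 0.119639
Cc * H / (1 + e0) = 0.55 * 2.3 / (1 + 0.72) = 0.735465
Sc = 0.735465 * 0.119639
Sc = 0.088 m


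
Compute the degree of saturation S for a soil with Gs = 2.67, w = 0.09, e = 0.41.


Result: 0.5861

Derivation:
Using S = Gs * w / e
S = 2.67 * 0.09 / 0.41
S = 0.5861


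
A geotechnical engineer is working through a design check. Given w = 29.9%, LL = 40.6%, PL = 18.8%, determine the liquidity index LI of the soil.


First compute the plasticity index:
PI = LL - PL = 40.6 - 18.8 = 21.8
Then compute the liquidity index:
LI = (w - PL) / PI
LI = (29.9 - 18.8) / 21.8
LI = 0.509


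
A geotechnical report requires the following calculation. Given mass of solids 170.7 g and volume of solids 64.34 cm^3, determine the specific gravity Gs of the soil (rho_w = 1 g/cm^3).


Result: 2.653

Derivation:
Using Gs = m_s / (V_s * rho_w)
Since rho_w = 1 g/cm^3:
Gs = 170.7 / 64.34
Gs = 2.653


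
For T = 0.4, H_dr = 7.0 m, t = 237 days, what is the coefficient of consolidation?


Using cv = T * H_dr^2 / t
H_dr^2 = 7.0^2 = 49.0
cv = 0.4 * 49.0 / 237
cv = 0.0827 m^2/day


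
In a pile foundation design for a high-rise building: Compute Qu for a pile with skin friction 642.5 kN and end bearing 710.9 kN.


Result: 1353.4 kN

Derivation:
Using Qu = Qf + Qb
Qu = 642.5 + 710.9
Qu = 1353.4 kN


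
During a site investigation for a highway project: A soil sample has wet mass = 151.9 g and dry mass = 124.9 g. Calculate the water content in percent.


Result: 21.62 %

Derivation:
Using w = (m_wet - m_dry) / m_dry * 100
m_wet - m_dry = 151.9 - 124.9 = 27.0 g
w = 27.0 / 124.9 * 100
w = 21.62 %


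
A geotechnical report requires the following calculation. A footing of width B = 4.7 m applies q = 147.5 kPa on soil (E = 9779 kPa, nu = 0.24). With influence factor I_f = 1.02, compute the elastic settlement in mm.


Result: 68.145 mm

Derivation:
Using Se = q * B * (1 - nu^2) * I_f / E
1 - nu^2 = 1 - 0.24^2 = 0.9424
Se = 147.5 * 4.7 * 0.9424 * 1.02 / 9779
Se = 0.068145 m
Convert to mm: Se = 0.068145 * 1000 = 68.145 mm


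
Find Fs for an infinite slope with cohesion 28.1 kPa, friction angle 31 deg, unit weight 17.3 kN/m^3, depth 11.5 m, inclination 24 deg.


Result: 1.73

Derivation:
Using Fs = c / (gamma*H*sin(beta)*cos(beta)) + tan(phi)/tan(beta)
Cohesion contribution = 28.1 / (17.3*11.5*sin(24)*cos(24))
Cohesion contribution = 0.380118
Friction contribution = tan(31)/tan(24) = 1.34956
Fs = 0.380118 + 1.34956
Fs = 1.73


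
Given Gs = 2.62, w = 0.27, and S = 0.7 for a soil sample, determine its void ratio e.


Result: 1.0106

Derivation:
Using the relation e = Gs * w / S
e = 2.62 * 0.27 / 0.7
e = 1.0106


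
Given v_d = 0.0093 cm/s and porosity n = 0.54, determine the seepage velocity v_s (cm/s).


Using v_s = v_d / n
v_s = 0.0093 / 0.54
v_s = 0.01722 cm/s


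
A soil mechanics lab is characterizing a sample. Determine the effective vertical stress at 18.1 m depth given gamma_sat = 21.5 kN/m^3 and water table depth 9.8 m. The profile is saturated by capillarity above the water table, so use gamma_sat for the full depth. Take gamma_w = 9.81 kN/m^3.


Total stress = gamma_sat * depth
sigma = 21.5 * 18.1 = 389.15 kPa
Pore water pressure u = gamma_w * (depth - d_wt)
u = 9.81 * (18.1 - 9.8) = 81.423 kPa
Effective stress = sigma - u
sigma' = 389.15 - 81.423 = 307.73 kPa


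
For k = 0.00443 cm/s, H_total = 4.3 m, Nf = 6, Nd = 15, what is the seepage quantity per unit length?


Convert k to m/s for unit consistency with H:
k = 0.00443 cm/s = 0.00443 / 100 m/s = 4.43e-05 m/s
Using q = k * H * Nf / Nd
Nf / Nd = 6 / 15 = 0.4
q = 4.43e-05 * 4.3 * 0.4
q = 7.62e-05 m^3/s per m


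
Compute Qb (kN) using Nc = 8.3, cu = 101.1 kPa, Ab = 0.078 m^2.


Using Qb = Nc * cu * Ab
Qb = 8.3 * 101.1 * 0.078
Qb = 65.45 kN


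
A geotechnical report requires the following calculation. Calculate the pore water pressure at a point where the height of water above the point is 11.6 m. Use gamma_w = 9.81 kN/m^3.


Using u = gamma_w * h_w
u = 9.81 * 11.6
u = 113.8 kPa


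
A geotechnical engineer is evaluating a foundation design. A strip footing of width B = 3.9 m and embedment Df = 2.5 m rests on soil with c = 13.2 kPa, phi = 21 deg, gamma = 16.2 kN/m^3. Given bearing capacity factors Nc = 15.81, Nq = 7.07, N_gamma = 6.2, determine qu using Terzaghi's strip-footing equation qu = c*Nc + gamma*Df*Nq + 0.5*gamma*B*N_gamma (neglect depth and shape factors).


Result: 690.89 kPa

Derivation:
Compute qu = c*Nc + gamma*Df*Nq + 0.5*gamma*B*N_gamma
Term 1: 13.2 * 15.81 = 208.692
Term 2: 16.2 * 2.5 * 7.07 = 286.335
Term 3: 0.5 * 16.2 * 3.9 * 6.2 = 195.858
qu = 208.692 + 286.335 + 195.858
qu = 690.89 kPa


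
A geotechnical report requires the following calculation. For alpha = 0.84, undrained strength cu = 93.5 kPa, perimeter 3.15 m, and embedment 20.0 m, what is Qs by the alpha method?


Using Qs = alpha * cu * perimeter * L
Qs = 0.84 * 93.5 * 3.15 * 20.0
Qs = 4948.02 kN


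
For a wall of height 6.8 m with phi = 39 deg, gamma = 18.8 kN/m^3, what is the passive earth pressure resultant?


Result: 1910.53 kN/m

Derivation:
Compute passive earth pressure coefficient:
Kp = tan^2(45 + phi/2) = tan^2(64.5) = 4.395495
Compute passive force:
Pp = 0.5 * Kp * gamma * H^2
Pp = 0.5 * 4.395495 * 18.8 * 6.8^2
Pp = 1910.53 kN/m


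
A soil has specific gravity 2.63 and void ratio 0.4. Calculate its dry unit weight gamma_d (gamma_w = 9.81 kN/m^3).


Using gamma_d = Gs * gamma_w / (1 + e)
gamma_d = 2.63 * 9.81 / (1 + 0.4)
gamma_d = 2.63 * 9.81 / 1.4
gamma_d = 18.429 kN/m^3


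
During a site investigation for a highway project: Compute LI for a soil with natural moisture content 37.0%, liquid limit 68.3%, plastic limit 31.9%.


Result: 0.14

Derivation:
First compute the plasticity index:
PI = LL - PL = 68.3 - 31.9 = 36.4
Then compute the liquidity index:
LI = (w - PL) / PI
LI = (37.0 - 31.9) / 36.4
LI = 0.14


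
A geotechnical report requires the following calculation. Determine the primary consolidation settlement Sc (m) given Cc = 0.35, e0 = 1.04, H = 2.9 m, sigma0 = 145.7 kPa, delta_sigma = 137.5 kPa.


Using Sc = Cc * H / (1 + e0) * log10((sigma0 + delta_sigma) / sigma0)
Stress ratio = (145.7 + 137.5) / 145.7 = 1.94372
log10(1.94372) = 0.288634
Cc * H / (1 + e0) = 0.35 * 2.9 / (1 + 1.04) = 0.497549
Sc = 0.497549 * 0.288634
Sc = 0.1436 m


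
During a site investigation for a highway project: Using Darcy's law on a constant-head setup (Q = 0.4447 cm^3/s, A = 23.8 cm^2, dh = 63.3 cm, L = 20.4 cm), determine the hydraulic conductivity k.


Compute hydraulic gradient:
i = dh / L = 63.3 / 20.4 = 3.10294
Then apply Darcy's law:
k = Q / (A * i)
k = 0.4447 / (23.8 * 3.10294)
k = 0.4447 / 73.85
k = 0.006022 cm/s


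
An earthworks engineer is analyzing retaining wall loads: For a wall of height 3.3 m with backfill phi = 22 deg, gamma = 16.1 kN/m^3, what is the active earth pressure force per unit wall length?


Result: 39.88 kN/m

Derivation:
Compute active earth pressure coefficient:
Ka = tan^2(45 - phi/2) = tan^2(34.0) = 0.454962
Compute active force:
Pa = 0.5 * Ka * gamma * H^2
Pa = 0.5 * 0.454962 * 16.1 * 3.3^2
Pa = 39.88 kN/m


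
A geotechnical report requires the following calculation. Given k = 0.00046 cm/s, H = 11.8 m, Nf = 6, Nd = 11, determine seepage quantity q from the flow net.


Convert k to m/s for unit consistency with H:
k = 0.00046 cm/s = 0.00046 / 100 m/s = 4.6e-06 m/s
Using q = k * H * Nf / Nd
Nf / Nd = 6 / 11 = 0.5455
q = 4.6e-06 * 11.8 * 0.5455
q = 2.961e-05 m^3/s per m


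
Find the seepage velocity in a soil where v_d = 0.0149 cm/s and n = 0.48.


Result: 0.03104 cm/s

Derivation:
Using v_s = v_d / n
v_s = 0.0149 / 0.48
v_s = 0.03104 cm/s


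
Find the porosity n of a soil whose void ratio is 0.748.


Result: 0.4279

Derivation:
Using the relation n = e / (1 + e)
n = 0.748 / (1 + 0.748)
n = 0.748 / 1.748
n = 0.4279


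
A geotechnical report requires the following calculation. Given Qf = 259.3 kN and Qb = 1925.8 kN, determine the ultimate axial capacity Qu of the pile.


Result: 2185.1 kN

Derivation:
Using Qu = Qf + Qb
Qu = 259.3 + 1925.8
Qu = 2185.1 kN


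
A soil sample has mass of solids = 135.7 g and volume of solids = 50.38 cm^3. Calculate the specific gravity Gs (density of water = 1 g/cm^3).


Using Gs = m_s / (V_s * rho_w)
Since rho_w = 1 g/cm^3:
Gs = 135.7 / 50.38
Gs = 2.694


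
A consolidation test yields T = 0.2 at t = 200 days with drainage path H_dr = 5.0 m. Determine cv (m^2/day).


Using cv = T * H_dr^2 / t
H_dr^2 = 5.0^2 = 25.0
cv = 0.2 * 25.0 / 200
cv = 0.025 m^2/day


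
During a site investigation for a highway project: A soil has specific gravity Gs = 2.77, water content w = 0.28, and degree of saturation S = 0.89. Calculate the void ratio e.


Using the relation e = Gs * w / S
e = 2.77 * 0.28 / 0.89
e = 0.8715


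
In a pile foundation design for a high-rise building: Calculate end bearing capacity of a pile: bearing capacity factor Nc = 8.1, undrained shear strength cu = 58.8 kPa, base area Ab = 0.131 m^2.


Result: 62.39 kN

Derivation:
Using Qb = Nc * cu * Ab
Qb = 8.1 * 58.8 * 0.131
Qb = 62.39 kN


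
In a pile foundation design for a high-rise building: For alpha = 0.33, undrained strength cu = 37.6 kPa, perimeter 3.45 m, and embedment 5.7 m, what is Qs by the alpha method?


Using Qs = alpha * cu * perimeter * L
Qs = 0.33 * 37.6 * 3.45 * 5.7
Qs = 244.0 kN


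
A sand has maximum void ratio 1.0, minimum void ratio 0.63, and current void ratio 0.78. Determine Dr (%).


Result: 59.46 %

Derivation:
Using Dr = (e_max - e) / (e_max - e_min) * 100
e_max - e = 1.0 - 0.78 = 0.22
e_max - e_min = 1.0 - 0.63 = 0.37
Dr = 0.22 / 0.37 * 100
Dr = 59.46 %


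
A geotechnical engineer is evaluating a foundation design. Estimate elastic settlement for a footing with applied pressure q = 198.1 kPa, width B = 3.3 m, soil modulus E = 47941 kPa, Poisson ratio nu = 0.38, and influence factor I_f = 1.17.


Using Se = q * B * (1 - nu^2) * I_f / E
1 - nu^2 = 1 - 0.38^2 = 0.8556
Se = 198.1 * 3.3 * 0.8556 * 1.17 / 47941
Se = 0.013650 m
Convert to mm: Se = 0.013650 * 1000 = 13.65 mm


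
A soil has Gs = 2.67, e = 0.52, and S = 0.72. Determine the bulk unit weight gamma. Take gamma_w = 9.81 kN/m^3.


Result: 19.648 kN/m^3

Derivation:
Using gamma = gamma_w * (Gs + S*e) / (1 + e)
Numerator: Gs + S*e = 2.67 + 0.72*0.52 = 3.0444
Denominator: 1 + e = 1 + 0.52 = 1.52
gamma = 9.81 * 3.0444 / 1.52
gamma = 19.648 kN/m^3


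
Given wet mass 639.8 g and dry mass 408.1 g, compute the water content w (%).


Result: 56.78 %

Derivation:
Using w = (m_wet - m_dry) / m_dry * 100
m_wet - m_dry = 639.8 - 408.1 = 231.7 g
w = 231.7 / 408.1 * 100
w = 56.78 %


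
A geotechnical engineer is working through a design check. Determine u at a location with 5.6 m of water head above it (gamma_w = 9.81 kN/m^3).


Using u = gamma_w * h_w
u = 9.81 * 5.6
u = 54.94 kPa


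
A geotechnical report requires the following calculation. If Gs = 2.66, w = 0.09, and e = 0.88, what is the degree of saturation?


Using S = Gs * w / e
S = 2.66 * 0.09 / 0.88
S = 0.272


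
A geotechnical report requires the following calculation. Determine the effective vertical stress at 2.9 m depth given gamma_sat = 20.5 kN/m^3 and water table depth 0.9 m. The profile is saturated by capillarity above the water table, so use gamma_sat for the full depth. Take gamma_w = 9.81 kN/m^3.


Result: 39.83 kPa

Derivation:
Total stress = gamma_sat * depth
sigma = 20.5 * 2.9 = 59.45 kPa
Pore water pressure u = gamma_w * (depth - d_wt)
u = 9.81 * (2.9 - 0.9) = 19.62 kPa
Effective stress = sigma - u
sigma' = 59.45 - 19.62 = 39.83 kPa


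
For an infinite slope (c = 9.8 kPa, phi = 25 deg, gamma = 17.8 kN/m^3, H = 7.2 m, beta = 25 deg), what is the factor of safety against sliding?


Using Fs = c / (gamma*H*sin(beta)*cos(beta)) + tan(phi)/tan(beta)
Cohesion contribution = 9.8 / (17.8*7.2*sin(25)*cos(25))
Cohesion contribution = 0.199641
Friction contribution = tan(25)/tan(25) = 1
Fs = 0.199641 + 1
Fs = 1.2


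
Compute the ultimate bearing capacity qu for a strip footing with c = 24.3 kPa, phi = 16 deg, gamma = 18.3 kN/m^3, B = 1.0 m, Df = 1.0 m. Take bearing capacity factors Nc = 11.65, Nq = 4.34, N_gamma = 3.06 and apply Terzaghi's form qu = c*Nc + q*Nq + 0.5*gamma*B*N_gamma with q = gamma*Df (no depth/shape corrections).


Compute qu = c*Nc + gamma*Df*Nq + 0.5*gamma*B*N_gamma
Term 1: 24.3 * 11.65 = 283.095
Term 2: 18.3 * 1.0 * 4.34 = 79.422
Term 3: 0.5 * 18.3 * 1.0 * 3.06 = 27.999
qu = 283.095 + 79.422 + 27.999
qu = 390.52 kPa


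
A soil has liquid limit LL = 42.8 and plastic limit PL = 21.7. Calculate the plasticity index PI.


Using PI = LL - PL
PI = 42.8 - 21.7
PI = 21.1


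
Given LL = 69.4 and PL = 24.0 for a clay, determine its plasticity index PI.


Result: 45.4

Derivation:
Using PI = LL - PL
PI = 69.4 - 24.0
PI = 45.4


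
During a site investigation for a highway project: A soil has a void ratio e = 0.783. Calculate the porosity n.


Result: 0.4391

Derivation:
Using the relation n = e / (1 + e)
n = 0.783 / (1 + 0.783)
n = 0.783 / 1.783
n = 0.4391


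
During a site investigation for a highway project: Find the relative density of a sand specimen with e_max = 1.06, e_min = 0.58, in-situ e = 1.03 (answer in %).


Using Dr = (e_max - e) / (e_max - e_min) * 100
e_max - e = 1.06 - 1.03 = 0.03
e_max - e_min = 1.06 - 0.58 = 0.48
Dr = 0.03 / 0.48 * 100
Dr = 6.25 %


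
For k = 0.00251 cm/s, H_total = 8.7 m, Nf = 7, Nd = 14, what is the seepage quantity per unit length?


Convert k to m/s for unit consistency with H:
k = 0.00251 cm/s = 0.00251 / 100 m/s = 2.51e-05 m/s
Using q = k * H * Nf / Nd
Nf / Nd = 7 / 14 = 0.5
q = 2.51e-05 * 8.7 * 0.5
q = 0.0001092 m^3/s per m


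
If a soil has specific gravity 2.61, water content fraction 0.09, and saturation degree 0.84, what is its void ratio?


Using the relation e = Gs * w / S
e = 2.61 * 0.09 / 0.84
e = 0.2796


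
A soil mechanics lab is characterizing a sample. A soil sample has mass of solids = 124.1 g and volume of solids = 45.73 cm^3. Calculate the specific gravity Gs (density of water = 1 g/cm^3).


Using Gs = m_s / (V_s * rho_w)
Since rho_w = 1 g/cm^3:
Gs = 124.1 / 45.73
Gs = 2.714


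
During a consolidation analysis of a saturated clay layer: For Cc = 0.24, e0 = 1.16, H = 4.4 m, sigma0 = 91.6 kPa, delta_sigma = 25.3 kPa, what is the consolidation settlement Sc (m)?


Using Sc = Cc * H / (1 + e0) * log10((sigma0 + delta_sigma) / sigma0)
Stress ratio = (91.6 + 25.3) / 91.6 = 1.2762
log10(1.2762) = 0.105919
Cc * H / (1 + e0) = 0.24 * 4.4 / (1 + 1.16) = 0.488889
Sc = 0.488889 * 0.105919
Sc = 0.0518 m


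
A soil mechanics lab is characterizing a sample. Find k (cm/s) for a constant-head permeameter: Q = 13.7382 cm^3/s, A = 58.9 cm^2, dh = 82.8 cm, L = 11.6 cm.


Compute hydraulic gradient:
i = dh / L = 82.8 / 11.6 = 7.13793
Then apply Darcy's law:
k = Q / (A * i)
k = 13.7382 / (58.9 * 7.13793)
k = 13.7382 / 420.424
k = 0.032677 cm/s


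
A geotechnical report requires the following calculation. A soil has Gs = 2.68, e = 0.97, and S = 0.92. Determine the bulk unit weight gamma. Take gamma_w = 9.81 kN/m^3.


Using gamma = gamma_w * (Gs + S*e) / (1 + e)
Numerator: Gs + S*e = 2.68 + 0.92*0.97 = 3.5724
Denominator: 1 + e = 1 + 0.97 = 1.97
gamma = 9.81 * 3.5724 / 1.97
gamma = 17.789 kN/m^3


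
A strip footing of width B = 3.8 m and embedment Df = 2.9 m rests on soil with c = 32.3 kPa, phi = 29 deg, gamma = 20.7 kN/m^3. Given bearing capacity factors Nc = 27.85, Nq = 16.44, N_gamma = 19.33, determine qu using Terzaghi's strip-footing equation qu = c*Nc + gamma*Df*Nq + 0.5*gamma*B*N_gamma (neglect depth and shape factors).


Compute qu = c*Nc + gamma*Df*Nq + 0.5*gamma*B*N_gamma
Term 1: 32.3 * 27.85 = 899.555
Term 2: 20.7 * 2.9 * 16.44 = 986.8932
Term 3: 0.5 * 20.7 * 3.8 * 19.33 = 760.2489
qu = 899.555 + 986.8932 + 760.2489
qu = 2646.7 kPa


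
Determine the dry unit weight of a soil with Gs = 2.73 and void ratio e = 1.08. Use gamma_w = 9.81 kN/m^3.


Result: 12.876 kN/m^3

Derivation:
Using gamma_d = Gs * gamma_w / (1 + e)
gamma_d = 2.73 * 9.81 / (1 + 1.08)
gamma_d = 2.73 * 9.81 / 2.08
gamma_d = 12.876 kN/m^3


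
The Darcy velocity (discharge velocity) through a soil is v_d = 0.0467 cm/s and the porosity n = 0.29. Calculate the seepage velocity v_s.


Result: 0.16103 cm/s

Derivation:
Using v_s = v_d / n
v_s = 0.0467 / 0.29
v_s = 0.16103 cm/s


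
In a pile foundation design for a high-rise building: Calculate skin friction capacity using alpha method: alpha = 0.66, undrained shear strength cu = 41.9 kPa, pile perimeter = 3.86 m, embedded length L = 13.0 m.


Result: 1387.68 kN

Derivation:
Using Qs = alpha * cu * perimeter * L
Qs = 0.66 * 41.9 * 3.86 * 13.0
Qs = 1387.68 kN


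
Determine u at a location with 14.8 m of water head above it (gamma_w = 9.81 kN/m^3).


Result: 145.19 kPa

Derivation:
Using u = gamma_w * h_w
u = 9.81 * 14.8
u = 145.19 kPa


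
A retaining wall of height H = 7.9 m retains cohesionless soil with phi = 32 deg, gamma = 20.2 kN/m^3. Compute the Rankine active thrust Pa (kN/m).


Result: 193.68 kN/m

Derivation:
Compute active earth pressure coefficient:
Ka = tan^2(45 - phi/2) = tan^2(29.0) = 0.307259
Compute active force:
Pa = 0.5 * Ka * gamma * H^2
Pa = 0.5 * 0.307259 * 20.2 * 7.9^2
Pa = 193.68 kN/m


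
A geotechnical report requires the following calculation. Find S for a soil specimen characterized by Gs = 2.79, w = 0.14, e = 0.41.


Using S = Gs * w / e
S = 2.79 * 0.14 / 0.41
S = 0.9527


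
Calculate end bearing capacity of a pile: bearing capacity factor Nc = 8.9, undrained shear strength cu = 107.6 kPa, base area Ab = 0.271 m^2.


Using Qb = Nc * cu * Ab
Qb = 8.9 * 107.6 * 0.271
Qb = 259.52 kN


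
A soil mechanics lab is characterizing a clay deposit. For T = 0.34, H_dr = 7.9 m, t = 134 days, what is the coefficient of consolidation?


Using cv = T * H_dr^2 / t
H_dr^2 = 7.9^2 = 62.41
cv = 0.34 * 62.41 / 134
cv = 0.15835 m^2/day


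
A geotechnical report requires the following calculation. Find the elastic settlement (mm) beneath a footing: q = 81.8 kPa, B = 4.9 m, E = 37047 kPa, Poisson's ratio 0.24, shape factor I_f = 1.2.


Using Se = q * B * (1 - nu^2) * I_f / E
1 - nu^2 = 1 - 0.24^2 = 0.9424
Se = 81.8 * 4.9 * 0.9424 * 1.2 / 37047
Se = 0.012235 m
Convert to mm: Se = 0.012235 * 1000 = 12.235 mm


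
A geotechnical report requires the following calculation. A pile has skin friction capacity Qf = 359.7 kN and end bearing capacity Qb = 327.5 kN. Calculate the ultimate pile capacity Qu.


Using Qu = Qf + Qb
Qu = 359.7 + 327.5
Qu = 687.2 kN


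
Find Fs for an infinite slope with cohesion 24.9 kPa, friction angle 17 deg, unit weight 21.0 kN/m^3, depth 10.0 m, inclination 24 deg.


Using Fs = c / (gamma*H*sin(beta)*cos(beta)) + tan(phi)/tan(beta)
Cohesion contribution = 24.9 / (21.0*10.0*sin(24)*cos(24))
Cohesion contribution = 0.319107
Friction contribution = tan(17)/tan(24) = 0.686682
Fs = 0.319107 + 0.686682
Fs = 1.006


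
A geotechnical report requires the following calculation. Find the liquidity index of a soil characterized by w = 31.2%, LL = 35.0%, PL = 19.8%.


First compute the plasticity index:
PI = LL - PL = 35.0 - 19.8 = 15.2
Then compute the liquidity index:
LI = (w - PL) / PI
LI = (31.2 - 19.8) / 15.2
LI = 0.75


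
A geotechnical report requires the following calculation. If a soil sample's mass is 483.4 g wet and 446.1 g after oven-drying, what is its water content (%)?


Result: 8.36 %

Derivation:
Using w = (m_wet - m_dry) / m_dry * 100
m_wet - m_dry = 483.4 - 446.1 = 37.3 g
w = 37.3 / 446.1 * 100
w = 8.36 %


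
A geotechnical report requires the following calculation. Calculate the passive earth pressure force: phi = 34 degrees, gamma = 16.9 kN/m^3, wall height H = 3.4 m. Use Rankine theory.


Compute passive earth pressure coefficient:
Kp = tan^2(45 + phi/2) = tan^2(62.0) = 3.537132
Compute passive force:
Pp = 0.5 * Kp * gamma * H^2
Pp = 0.5 * 3.537132 * 16.9 * 3.4^2
Pp = 345.51 kN/m


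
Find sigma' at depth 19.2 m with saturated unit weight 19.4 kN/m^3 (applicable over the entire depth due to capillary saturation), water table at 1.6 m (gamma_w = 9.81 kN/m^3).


Result: 199.82 kPa

Derivation:
Total stress = gamma_sat * depth
sigma = 19.4 * 19.2 = 372.48 kPa
Pore water pressure u = gamma_w * (depth - d_wt)
u = 9.81 * (19.2 - 1.6) = 172.656 kPa
Effective stress = sigma - u
sigma' = 372.48 - 172.656 = 199.82 kPa
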